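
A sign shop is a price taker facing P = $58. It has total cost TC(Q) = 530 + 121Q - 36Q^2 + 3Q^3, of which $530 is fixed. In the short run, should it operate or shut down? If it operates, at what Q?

Strip out fixed cost: VC = 121Q - 36Q^2 + 3Q^3. Then AVC = 121 - 36Q + 3Q^2 and MC = 121 - 72Q + 9Q^2.
The AVC parabola has its vertex at Q = 36/6 = 6, where AVC = 121 - 36·6 + 3·6^2 = $13.
P = $58 exceeds min AVC = $13, so the firm stays open.
Solving P = MC: 63 - 72Q + 9Q^2 = 0 ⇒ Q = 1 or 7. On the upward-sloping branch, Q* = 7.
Check: AVC at Q = 7 is $16 ≤ P, so revenue covers variable cost.
Profit = P·Q − TC = 58·7 − 642 = -$236, a loss, but smaller than the $530 fixed cost the firm would lose by shutting down.

Produce at Q = 7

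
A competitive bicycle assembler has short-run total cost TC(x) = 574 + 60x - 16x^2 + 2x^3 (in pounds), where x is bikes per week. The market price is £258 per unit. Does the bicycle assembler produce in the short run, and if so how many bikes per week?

Strip out fixed cost: VC = 60x - 16x^2 + 2x^3. Then AVC = 60 - 16x + 2x^2 and MC = 60 - 32x + 6x^2.
AVC hits its minimum where MC = AVC, at x = 4, giving min AVC = 60 - 16·4 + 2·4^2 = £28.
Since P = £258 ≥ min AVC = £28, price covers variable cost and the firm should produce.
Set P = MC: 258 = 60 - 32x + 6x^2 → -198 - 32x + 6x^2 = 0. The roots are x = -11/3 and x = 9; the profit-maximizing output is on the rising part of MC, so x* = 9.
Check: AVC at x = 9 is £78 ≤ P, so revenue covers variable cost.
Profit = P·x − TC = 258·9 − 1276 = £1046.

Produce at x = 9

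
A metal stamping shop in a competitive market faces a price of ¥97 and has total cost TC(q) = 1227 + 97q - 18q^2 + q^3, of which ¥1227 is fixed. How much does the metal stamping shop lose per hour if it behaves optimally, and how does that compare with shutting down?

Profit = -¥363 at q = 12

AVC = 97 - 18q + q^2; min AVC = ¥16 at q = 9. Since P = ¥97 ≥ min AVC, the firm produces.
MC = 97 - 36q + 3q^2. Setting P = MC and taking the root on the rising branch gives q* = 12.
TR = 97·12 = 1164. TC = 1227 + 300 = 1527. Profit = 1164 − 1527 = -¥363.
Shutting down would mean losing the fixed cost of ¥1227, so operating at a loss of ¥363 is better by ¥864.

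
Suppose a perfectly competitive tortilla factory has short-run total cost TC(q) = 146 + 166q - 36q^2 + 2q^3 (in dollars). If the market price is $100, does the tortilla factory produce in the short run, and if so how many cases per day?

Produce at q = 11

Variable cost is VC = 166q - 36q^2 + 2q^3, so AVC = VC/q = 166 - 36q + 2q^2 and MC = dTC/dq = 166 - 72q + 6q^2.
AVC is minimized where dAVC/dq = -36 + 4q = 0, at q = 9; min AVC = 166 - 36·9 + 2·9^2 = $4.
Since P = $100 ≥ min AVC = $4, price covers variable cost and the firm should produce.
Solving P = MC: 66 - 72q + 6q^2 = 0 ⇒ q = 1 or 11. On the upward-sloping branch, q* = 11.
Check: AVC at q = 11 is $12 ≤ P, so revenue covers variable cost.
Profit = P·q − TC = 100·11 − 278 = $822.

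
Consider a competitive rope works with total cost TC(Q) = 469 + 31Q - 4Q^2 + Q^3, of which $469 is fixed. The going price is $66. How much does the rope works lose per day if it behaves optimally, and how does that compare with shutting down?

Profit = -$319 at Q = 5

AVC = 31 - 4Q + Q^2; min AVC = $27 at Q = 2. Since P = $66 ≥ min AVC, the firm produces.
With MC = 31 - 8Q + 3Q^2, P = MC on the upward-sloping part at Q* = 5.
TR = 66·5 = 330. TC = 469 + 180 = 649. Profit = 330 − 649 = -$319.
That loss of $319 beats the $469 the firm would lose by shutting down; producing recovers $150 of fixed cost.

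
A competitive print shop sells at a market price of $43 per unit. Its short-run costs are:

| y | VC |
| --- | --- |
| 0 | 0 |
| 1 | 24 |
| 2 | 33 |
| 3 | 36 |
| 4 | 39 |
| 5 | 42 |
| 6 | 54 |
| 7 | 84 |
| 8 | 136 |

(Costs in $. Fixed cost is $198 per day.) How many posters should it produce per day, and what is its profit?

y = 7; profit = $19

Compute π = P·y − TC at each output: y=0: -198; y=1: -179; y=2: -145; y=3: -105; y=4: -65; y=5: -25; y=6: 6; y=7: 19; y=8: 10.
Profit is maximized at y = 7. AVC there is 84/7 = $12 ≤ P, so producing beats shutting down (which would give -$198).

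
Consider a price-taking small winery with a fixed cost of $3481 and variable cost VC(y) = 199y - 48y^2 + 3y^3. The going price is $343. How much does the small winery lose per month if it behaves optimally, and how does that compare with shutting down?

Profit = -$25 at y = 12

AVC = 199 - 48y + 3y^2; min AVC = $7 at y = 8. Since P = $343 ≥ min AVC, the firm produces.
With MC = 199 - 96y + 9y^2, P = MC on the upward-sloping part at y* = 12.
TR = 343·12 = 4116. TC = 3481 + 660 = 4141. Profit = 4116 − 4141 = -$25.
That loss of $25 beats the $3481 the firm would lose by shutting down; producing recovers $3456 of fixed cost.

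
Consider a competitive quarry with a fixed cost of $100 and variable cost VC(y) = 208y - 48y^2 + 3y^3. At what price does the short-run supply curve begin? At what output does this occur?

$16 per unit, at y = 8

Short-run supply begins at min AVC. From VC = 208y - 48y^2 + 3y^3, AVC = 208 - 48y + 3y^2.
At the minimum of AVC, MC = AVC. MC = 208 - 96y + 9y^2; setting MC = AVC gives 6y^2 - 48y = 0, so y = 8. min AVC = 16.
For P < $16 the firm produces nothing.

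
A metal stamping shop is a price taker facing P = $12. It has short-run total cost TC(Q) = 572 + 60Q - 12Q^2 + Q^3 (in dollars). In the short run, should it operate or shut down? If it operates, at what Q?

Shut down

Variable cost is VC = 60Q - 12Q^2 + Q^3, so AVC = VC/Q = 60 - 12Q + Q^2 and MC = dTC/dQ = 60 - 24Q + 3Q^2.
The AVC parabola has its vertex at Q = 12/2 = 6, where AVC = 60 - 12·6 + 6^2 = $24.
With P < min AVC ($12 < $24), every unit sold adds to the loss.
The firm minimizes its loss by shutting down and losing only its fixed cost of $572.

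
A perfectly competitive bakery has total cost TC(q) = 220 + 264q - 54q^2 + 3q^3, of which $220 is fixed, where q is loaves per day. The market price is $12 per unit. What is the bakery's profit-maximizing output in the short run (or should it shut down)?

Shut down

Strip out fixed cost: VC = 264q - 54q^2 + 3q^3. Then AVC = 264 - 54q + 3q^2 and MC = 264 - 108q + 9q^2.
The AVC parabola has its vertex at q = 54/6 = 9, where AVC = 264 - 54·9 + 3·9^2 = $21.
P = $12 lies below min AVC = $21; no output level covers variable cost.
The firm minimizes its loss by shutting down and losing only its fixed cost of $220.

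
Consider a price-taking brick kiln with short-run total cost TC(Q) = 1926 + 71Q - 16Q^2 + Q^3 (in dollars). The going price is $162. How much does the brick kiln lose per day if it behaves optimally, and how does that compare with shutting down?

AVC = 71 - 16Q + Q^2; min AVC = $7 at Q = 8. Since P = $162 ≥ min AVC, the firm produces.
With MC = 71 - 32Q + 3Q^2, P = MC on the upward-sloping part at Q* = 13.
TR = 162·13 = 2106. TC = 1926 + 416 = 2342. Profit = 2106 − 2342 = -$236.
Shutting down would mean losing the fixed cost of $1926, so operating at a loss of $236 is better by $1690.

Profit = -$236 at Q = 13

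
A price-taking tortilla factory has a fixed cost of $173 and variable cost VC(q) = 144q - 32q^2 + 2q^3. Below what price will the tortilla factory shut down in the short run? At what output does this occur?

The shutdown price is the minimum of AVC. VC = 144q - 32q^2 + 2q^3, so AVC = 144 - 32q + 2q^2.
At the minimum of AVC, MC = AVC. MC = 144 - 64q + 6q^2; setting MC = AVC gives 4q^2 - 32q = 0, so q = 8. min AVC = 16.
For P < $16 the firm produces nothing.

$16 per unit, at q = 8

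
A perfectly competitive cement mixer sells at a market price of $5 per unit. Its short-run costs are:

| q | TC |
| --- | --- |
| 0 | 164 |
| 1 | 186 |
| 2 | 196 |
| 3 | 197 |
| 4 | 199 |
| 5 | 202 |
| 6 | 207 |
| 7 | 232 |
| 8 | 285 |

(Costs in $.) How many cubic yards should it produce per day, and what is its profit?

q = 0 (shut down); profit = -$164

Tabulate TR − TC: q=0: -164; q=1: -181; q=2: -186; q=3: -182; q=4: -179; q=5: -177; q=6: -177; q=7: -197; q=8: -245.
Profit is highest at q = 0. Equivalently, the lowest AVC in the table is 43/6 ≈ $7.17 at q = 6, and P = $5 falls below it — price never covers variable cost, so the firm shuts down and loses only its fixed cost.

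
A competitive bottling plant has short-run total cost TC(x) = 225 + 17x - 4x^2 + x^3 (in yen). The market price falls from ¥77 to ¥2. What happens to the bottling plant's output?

Output falls from 6 to 0 (the firm shuts down)

MC = 17 - 8x + 3x^2; the shutdown threshold is min AVC = ¥13 (at x = 2).
With P = ¥77 above the shutdown price, P = MC gives x = 6.
At P = ¥2 < min AVC = ¥13, price no longer covers variable cost at any output, so the firm shuts down: x = 0.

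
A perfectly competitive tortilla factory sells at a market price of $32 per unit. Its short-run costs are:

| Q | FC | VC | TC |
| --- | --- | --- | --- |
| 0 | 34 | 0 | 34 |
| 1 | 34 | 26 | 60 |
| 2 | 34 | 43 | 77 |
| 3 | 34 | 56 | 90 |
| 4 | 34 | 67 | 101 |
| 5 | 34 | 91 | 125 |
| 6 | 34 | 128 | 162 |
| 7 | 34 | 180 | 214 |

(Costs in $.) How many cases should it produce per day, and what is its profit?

Profit at each row (π = 32Q − TC): Q=0: -34; Q=1: -28; Q=2: -13; Q=3: 6; Q=4: 27; Q=5: 35; Q=6: 30; Q=7: 10.
Profit is maximized at Q = 5. AVC there is 91/5 = $18.20 ≤ P, so producing beats shutting down (which would give -$34).

Q = 5; profit = $35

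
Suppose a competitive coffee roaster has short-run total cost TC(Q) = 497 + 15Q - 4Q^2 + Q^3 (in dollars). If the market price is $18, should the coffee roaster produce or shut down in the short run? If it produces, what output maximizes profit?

Produce at Q = 3

Variable cost is VC = 15Q - 4Q^2 + Q^3, so AVC = VC/Q = 15 - 4Q + Q^2 and MC = dTC/dQ = 15 - 8Q + 3Q^2.
AVC is minimized where dAVC/dQ = -4 + 2Q = 0, at Q = 2; min AVC = 15 - 4·2 + 2^2 = $11.
Since P = $18 ≥ min AVC = $11, price covers variable cost and the firm should produce.
Solving P = MC: -3 - 8Q + 3Q^2 = 0 ⇒ Q = -1/3 or 3. On the upward-sloping branch, Q* = 3.
Check: AVC at Q = 3 is $12 ≤ P, so revenue covers variable cost.
Profit = P·Q − TC = 18·3 − 533 = -$479, a loss, but smaller than the $497 fixed cost the firm would lose by shutting down.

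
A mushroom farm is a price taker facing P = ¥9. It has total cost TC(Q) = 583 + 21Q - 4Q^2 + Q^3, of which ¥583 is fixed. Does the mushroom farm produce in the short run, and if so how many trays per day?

Strip out fixed cost: VC = 21Q - 4Q^2 + Q^3. Then AVC = 21 - 4Q + Q^2 and MC = 21 - 8Q + 3Q^2.
The AVC parabola has its vertex at Q = 4/2 = 2, where AVC = 21 - 4·2 + 2^2 = ¥17.
With P < min AVC (¥9 < ¥17), every unit sold adds to the loss.
The firm minimizes its loss by shutting down and losing only its fixed cost of ¥583.

Shut down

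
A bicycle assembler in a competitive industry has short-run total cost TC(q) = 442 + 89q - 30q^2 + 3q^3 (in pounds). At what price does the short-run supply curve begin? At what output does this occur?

£14 per unit, at q = 5

Short-run supply begins at min AVC. From VC = 89q - 30q^2 + 3q^3, AVC = 89 - 30q + 3q^2.
At the minimum of AVC, MC = AVC. MC = 89 - 60q + 9q^2; setting MC = AVC gives 6q^2 - 30q = 0, so q = 5. min AVC = 14.
The firm shuts down for any P below £14.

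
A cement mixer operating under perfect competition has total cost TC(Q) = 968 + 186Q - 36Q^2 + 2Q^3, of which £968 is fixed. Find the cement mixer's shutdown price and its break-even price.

Shutdown price = £24; break-even price = £120

Shutdown price = min AVC. AVC = 186 - 36Q + 2Q^2, with vertex at Q = 9 and minimum £24.
ATC = 968/Q + 186 - 36Q + 2Q^2. Setting dATC/dQ = −968/Q^2 − 36 + 4Q = 0 gives Q = 11 (since 4·11^3 − 36·11^2 = 968).
min ATC = 968/11 + 186 − 36·11 + 2·11^2 = £120. That is the break-even price.
Between these two prices the firm operates at a loss; above £120 it earns a profit.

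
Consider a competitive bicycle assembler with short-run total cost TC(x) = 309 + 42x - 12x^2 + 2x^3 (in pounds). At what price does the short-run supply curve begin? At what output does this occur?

The shutdown price is the minimum of AVC. VC = 42x - 12x^2 + 2x^3, so AVC = 42 - 12x + 2x^2.
At the minimum of AVC, MC = AVC. MC = 42 - 24x + 6x^2; setting MC = AVC gives 4x^2 - 12x = 0, so x = 3. min AVC = 24.
So the shutdown price is £24.

£24 per unit, at x = 3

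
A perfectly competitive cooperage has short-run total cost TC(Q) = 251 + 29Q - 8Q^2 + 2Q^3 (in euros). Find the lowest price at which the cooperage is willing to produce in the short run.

Short-run supply begins at min AVC. From VC = 29Q - 8Q^2 + 2Q^3, AVC = 29 - 8Q + 2Q^2.
At the minimum of AVC, MC = AVC. MC = 29 - 16Q + 6Q^2; setting MC = AVC gives 4Q^2 - 8Q = 0, so Q = 2. min AVC = 21.
For P < €21 the firm produces nothing.

€21 per unit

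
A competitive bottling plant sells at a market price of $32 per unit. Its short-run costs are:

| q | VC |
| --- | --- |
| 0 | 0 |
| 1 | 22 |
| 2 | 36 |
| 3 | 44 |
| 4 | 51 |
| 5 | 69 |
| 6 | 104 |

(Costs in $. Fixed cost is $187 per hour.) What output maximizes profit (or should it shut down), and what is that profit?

Tabulate TR − TC: q=0: -187; q=1: -177; q=2: -159; q=3: -135; q=4: -110; q=5: -96; q=6: -99.
Profit is maximized at q = 5. AVC there is 69/5 = $13.80 ≤ P, so producing beats shutting down (which would give -$187).

q = 5; profit = -$96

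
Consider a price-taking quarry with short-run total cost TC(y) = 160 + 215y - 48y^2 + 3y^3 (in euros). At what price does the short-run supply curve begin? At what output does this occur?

The shutdown price is the minimum of AVC. VC = 215y - 48y^2 + 3y^3, so AVC = 215 - 48y + 3y^2.
At the minimum of AVC, MC = AVC. MC = 215 - 96y + 9y^2; setting MC = AVC gives 6y^2 - 48y = 0, so y = 8. min AVC = 23.
So the shutdown price is €23.

€23 per unit, at y = 8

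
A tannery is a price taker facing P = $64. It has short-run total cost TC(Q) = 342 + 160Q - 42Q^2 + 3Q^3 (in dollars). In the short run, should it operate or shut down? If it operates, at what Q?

Produce at Q = 8

Variable cost is VC = 160Q - 42Q^2 + 3Q^3, so AVC = VC/Q = 160 - 42Q + 3Q^2 and MC = dTC/dQ = 160 - 84Q + 9Q^2.
The AVC parabola has its vertex at Q = 42/6 = 7, where AVC = 160 - 42·7 + 3·7^2 = $13.
Because $64 ≥ $13, revenue can cover variable cost; the firm operates.
Solving P = MC: 96 - 84Q + 9Q^2 = 0 ⇒ Q = 4/3 or 8. On the upward-sloping branch, Q* = 8.
Check: AVC at Q = 8 is $16 ≤ P, so revenue covers variable cost.
Profit = P·Q − TC = 64·8 − 470 = $42.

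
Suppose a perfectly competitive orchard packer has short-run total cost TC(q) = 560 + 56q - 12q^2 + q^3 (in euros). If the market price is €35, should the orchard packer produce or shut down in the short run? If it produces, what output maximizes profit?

Variable cost is VC = 56q - 12q^2 + q^3, so AVC = VC/q = 56 - 12q + q^2 and MC = dTC/dq = 56 - 24q + 3q^2.
AVC is minimized where dAVC/dq = -12 + 2q = 0, at q = 6; min AVC = 56 - 12·6 + 6^2 = €20.
P = €35 exceeds min AVC = €20, so the firm stays open.
P = MC gives 21 - 24q + 3q^2 = 0, with roots 1 and 7. Take the larger (rising MC): q* = 7.
Check: AVC at q = 7 is €21 ≤ P, so revenue covers variable cost.
Profit = P·q − TC = 35·7 − 707 = -€462, a loss, but smaller than the €560 fixed cost the firm would lose by shutting down.

Produce at q = 7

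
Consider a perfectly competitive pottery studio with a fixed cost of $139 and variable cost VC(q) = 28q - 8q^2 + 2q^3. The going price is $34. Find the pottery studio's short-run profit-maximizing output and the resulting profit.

Profit = -$103 at q = 3

AVC = 28 - 8q + 2q^2 has its minimum $20 at q = 2; price $34 clears that bar, so the firm operates.
MC = 28 - 16q + 6q^2. Setting P = MC and taking the root on the rising branch gives q* = 3.
TR = 34·3 = 102. TC = 139 + 66 = 205. Profit = 102 − 205 = -$103.
By producing, the firm covers all variable cost plus $36 of fixed cost; shutting down would lose the full $139.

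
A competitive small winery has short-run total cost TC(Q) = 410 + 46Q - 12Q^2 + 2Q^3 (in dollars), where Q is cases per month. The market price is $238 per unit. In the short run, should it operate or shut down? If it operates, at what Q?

From TC, MC = TC'(Q) = 46 - 24Q + 6Q^2 and AVC = VC/Q = 46 - 12Q + 2Q^2.
AVC is minimized where dAVC/dQ = -12 + 4Q = 0, at Q = 3; min AVC = 46 - 12·3 + 2·3^2 = $28.
P = $238 exceeds min AVC = $28, so the firm stays open.
Solving P = MC: -192 - 24Q + 6Q^2 = 0 ⇒ Q = -4 or 8. On the upward-sloping branch, Q* = 8.
Check: AVC at Q = 8 is $78 ≤ P, so revenue covers variable cost.
Profit = P·Q − TC = 238·8 − 1034 = $870.

Produce at Q = 8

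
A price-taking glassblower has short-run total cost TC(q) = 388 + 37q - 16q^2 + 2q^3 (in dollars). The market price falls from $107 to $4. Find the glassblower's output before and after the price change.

MC = 37 - 32q + 6q^2; the shutdown threshold is min AVC = $5 (at q = 4).
With P = $107 above the shutdown price, P = MC gives q = 7.
At P = $4 < min AVC = $5, price no longer covers variable cost at any output, so the firm shuts down: q = 0.

Output falls from 7 to 0 (the firm shuts down)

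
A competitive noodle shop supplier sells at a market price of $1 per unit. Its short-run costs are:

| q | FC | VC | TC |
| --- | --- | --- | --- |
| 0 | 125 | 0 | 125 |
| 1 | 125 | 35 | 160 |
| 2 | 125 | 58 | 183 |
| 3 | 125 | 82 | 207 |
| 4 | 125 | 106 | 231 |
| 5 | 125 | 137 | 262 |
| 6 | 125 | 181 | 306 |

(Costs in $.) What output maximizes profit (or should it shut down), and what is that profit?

Compute π = P·q − TC at each output: q=0: -125; q=1: -159; q=2: -181; q=3: -204; q=4: -227; q=5: -257; q=6: -300.
Profit is highest at q = 0. Equivalently, the lowest AVC in the table is 106/4 ≈ $26.50 at q = 4, and P = $1 falls below it — price never covers variable cost, so the firm shuts down and loses only its fixed cost.

q = 0 (shut down); profit = -$125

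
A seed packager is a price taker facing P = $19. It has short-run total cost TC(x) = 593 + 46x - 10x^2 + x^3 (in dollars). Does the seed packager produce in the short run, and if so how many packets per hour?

Shut down

From TC, MC = TC'(x) = 46 - 20x + 3x^2 and AVC = VC/x = 46 - 10x + x^2.
The AVC parabola has its vertex at x = 10/2 = 5, where AVC = 46 - 10·5 + 5^2 = $21.
P = $19 lies below min AVC = $21; no output level covers variable cost.
Shutting down limits the loss to fixed cost, $593.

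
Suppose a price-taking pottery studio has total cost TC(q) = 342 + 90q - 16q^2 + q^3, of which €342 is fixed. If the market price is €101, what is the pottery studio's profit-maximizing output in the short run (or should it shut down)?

Produce at q = 11

Strip out fixed cost: VC = 90q - 16q^2 + q^3. Then AVC = 90 - 16q + q^2 and MC = 90 - 32q + 3q^2.
The AVC parabola has its vertex at q = 16/2 = 8, where AVC = 90 - 16·8 + 8^2 = €26.
Because €101 ≥ €26, revenue can cover variable cost; the firm operates.
P = MC gives -11 - 32q + 3q^2 = 0, with roots -1/3 and 11. Take the larger (rising MC): q* = 11.
Check: AVC at q = 11 is €35 ≤ P, so revenue covers variable cost.
Profit = P·q − TC = 101·11 − 727 = €384.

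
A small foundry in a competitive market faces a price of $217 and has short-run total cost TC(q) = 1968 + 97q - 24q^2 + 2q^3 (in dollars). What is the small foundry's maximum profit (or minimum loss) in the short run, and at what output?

Profit = -$368 at q = 10

AVC = 97 - 24q + 2q^2 has its minimum $25 at q = 6; price $217 clears that bar, so the firm operates.
With MC = 97 - 48q + 6q^2, P = MC on the upward-sloping part at q* = 10.
TR = 217·10 = 2170. TC = 1968 + 570 = 2538. Profit = 2170 − 2538 = -$368.
That loss of $368 beats the $1968 the firm would lose by shutting down; producing recovers $1600 of fixed cost.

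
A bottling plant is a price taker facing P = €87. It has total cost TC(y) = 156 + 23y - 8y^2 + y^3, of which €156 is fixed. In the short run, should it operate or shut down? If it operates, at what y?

From TC, MC = TC'(y) = 23 - 16y + 3y^2 and AVC = VC/y = 23 - 8y + y^2.
AVC hits its minimum where MC = AVC, at y = 4, giving min AVC = 23 - 8·4 + 4^2 = €7.
Because €87 ≥ €7, revenue can cover variable cost; the firm operates.
Set P = MC: 87 = 23 - 16y + 3y^2 → -64 - 16y + 3y^2 = 0. The roots are y = -8/3 and y = 8; the profit-maximizing output is on the rising part of MC, so y* = 8.
Check: AVC at y = 8 is €23 ≤ P, so revenue covers variable cost.
Profit = P·y − TC = 87·8 − 340 = €356.

Produce at y = 8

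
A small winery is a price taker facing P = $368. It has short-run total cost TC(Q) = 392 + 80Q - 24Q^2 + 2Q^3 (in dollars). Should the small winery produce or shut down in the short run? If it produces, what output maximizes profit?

From TC, MC = TC'(Q) = 80 - 48Q + 6Q^2 and AVC = VC/Q = 80 - 24Q + 2Q^2.
AVC is minimized where dAVC/dQ = -24 + 4Q = 0, at Q = 6; min AVC = 80 - 24·6 + 2·6^2 = $8.
Because $368 ≥ $8, revenue can cover variable cost; the firm operates.
P = MC gives -288 - 48Q + 6Q^2 = 0, with roots -4 and 12. Take the larger (rising MC): Q* = 12.
Check: AVC at Q = 12 is $80 ≤ P, so revenue covers variable cost.
Profit = P·Q − TC = 368·12 − 1352 = $3064.

Produce at Q = 12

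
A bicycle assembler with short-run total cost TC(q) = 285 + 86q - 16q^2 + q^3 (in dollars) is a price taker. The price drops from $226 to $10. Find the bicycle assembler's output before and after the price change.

MC = 86 - 32q + 3q^2; the shutdown threshold is min AVC = $22 (at q = 8).
With P = $226 above the shutdown price, P = MC gives q = 14.
At P = $10 < min AVC = $22, price no longer covers variable cost at any output, so the firm shuts down: q = 0.

Output falls from 14 to 0 (the firm shuts down)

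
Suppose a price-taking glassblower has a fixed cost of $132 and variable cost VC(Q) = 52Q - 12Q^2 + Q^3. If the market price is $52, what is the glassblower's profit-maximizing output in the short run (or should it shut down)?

Produce at Q = 8

Strip out fixed cost: VC = 52Q - 12Q^2 + Q^3. Then AVC = 52 - 12Q + Q^2 and MC = 52 - 24Q + 3Q^2.
AVC hits its minimum where MC = AVC, at Q = 6, giving min AVC = 52 - 12·6 + 6^2 = $16.
Since P = $52 ≥ min AVC = $16, price covers variable cost and the firm should produce.
Set P = MC: 52 = 52 - 24Q + 3Q^2 → -24Q + 3Q^2 = 0. The roots are Q = 0 and Q = 8; the profit-maximizing output is on the rising part of MC, so Q* = 8.
Check: AVC at Q = 8 is $20 ≤ P, so revenue covers variable cost.
Profit = P·Q − TC = 52·8 − 292 = $124.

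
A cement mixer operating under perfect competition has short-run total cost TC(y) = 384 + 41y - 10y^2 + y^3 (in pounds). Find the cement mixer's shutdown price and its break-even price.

Shutdown price = £16; break-even price = £73

AVC = 41 - 10y + y^2; minimized at y = 5, giving min AVC = £16. That is the shutdown price.
ATC = 384/y + 41 - 10y + y^2. Setting dATC/dy = −384/y^2 − 10 + 2y = 0 gives y = 8 (since 2·8^3 − 10·8^2 = 384).
min ATC = 384/8 + 41 − 10·8 + 8^2 = £73. That is the break-even price.
Between these two prices the firm operates at a loss; above £73 it earns a profit.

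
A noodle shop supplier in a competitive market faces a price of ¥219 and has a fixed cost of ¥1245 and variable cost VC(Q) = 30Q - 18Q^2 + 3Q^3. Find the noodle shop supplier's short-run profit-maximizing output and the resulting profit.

Profit = -¥69 at Q = 7

AVC = 30 - 18Q + 3Q^2; min AVC = ¥3 at Q = 3. Since P = ¥219 ≥ min AVC, the firm produces.
MC = 30 - 36Q + 9Q^2. Setting P = MC and taking the root on the rising branch gives Q* = 7.
TR = 219·7 = 1533. TC = 1245 + 357 = 1602. Profit = 1533 − 1602 = -¥69.
That loss of ¥69 beats the ¥1245 the firm would lose by shutting down; producing recovers ¥1176 of fixed cost.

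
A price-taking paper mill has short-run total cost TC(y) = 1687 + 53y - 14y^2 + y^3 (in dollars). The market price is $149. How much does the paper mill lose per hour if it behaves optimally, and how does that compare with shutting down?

AVC = 53 - 14y + y^2; min AVC = $4 at y = 7. Since P = $149 ≥ min AVC, the firm produces.
With MC = 53 - 28y + 3y^2, P = MC on the upward-sloping part at y* = 12.
TR = 149·12 = 1788. TC = 1687 + 348 = 2035. Profit = 1788 − 2035 = -$247.
That loss of $247 beats the $1687 the firm would lose by shutting down; producing recovers $1440 of fixed cost.

Profit = -$247 at y = 12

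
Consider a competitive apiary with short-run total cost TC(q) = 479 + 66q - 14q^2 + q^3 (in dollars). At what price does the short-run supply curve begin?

$17 per unit

Short-run supply begins at min AVC. From VC = 66q - 14q^2 + q^3, AVC = 66 - 14q + q^2.
At the minimum of AVC, MC = AVC. MC = 66 - 28q + 3q^2; setting MC = AVC gives 2q^2 - 14q = 0, so q = 7. min AVC = 17.
So the shutdown price is $17.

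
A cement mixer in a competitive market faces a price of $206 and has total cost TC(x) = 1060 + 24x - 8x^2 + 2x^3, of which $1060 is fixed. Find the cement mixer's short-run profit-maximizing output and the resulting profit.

AVC = 24 - 8x + 2x^2 has its minimum $16 at x = 2; price $206 clears that bar, so the firm operates.
MC = 24 - 16x + 6x^2. Setting P = MC and taking the root on the rising branch gives x* = 7.
TR = 206·7 = 1442. TC = 1060 + 462 = 1522. Profit = 1442 − 1522 = -$80.
Shutting down would mean losing the fixed cost of $1060, so operating at a loss of $80 is better by $980.

Profit = -$80 at x = 7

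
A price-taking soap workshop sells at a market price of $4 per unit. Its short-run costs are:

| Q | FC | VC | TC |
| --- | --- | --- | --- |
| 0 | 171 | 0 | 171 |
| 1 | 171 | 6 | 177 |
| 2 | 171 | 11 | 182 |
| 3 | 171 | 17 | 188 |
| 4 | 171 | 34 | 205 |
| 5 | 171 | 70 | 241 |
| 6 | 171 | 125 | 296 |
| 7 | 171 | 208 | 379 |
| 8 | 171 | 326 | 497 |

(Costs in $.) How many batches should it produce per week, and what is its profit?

Q = 0 (shut down); profit = -$171

Tabulate TR − TC: Q=0: -171; Q=1: -173; Q=2: -174; Q=3: -176; Q=4: -189; Q=5: -221; Q=6: -272; Q=7: -351; Q=8: -465.
Profit is highest at Q = 0. Equivalently, the lowest AVC in the table is 11/2 ≈ $5.50 at Q = 2, and P = $4 falls below it — price never covers variable cost, so the firm shuts down and loses only its fixed cost.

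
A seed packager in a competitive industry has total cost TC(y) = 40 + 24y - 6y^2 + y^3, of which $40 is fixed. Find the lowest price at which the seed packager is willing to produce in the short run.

Short-run supply begins at min AVC. From VC = 24y - 6y^2 + y^3, AVC = 24 - 6y + y^2.
dAVC/dy = -6 + 2y = 0 gives y = 3. min AVC = 24 - 6·3 + 3^2 = 15.
For P < $15 the firm produces nothing.

$15 per unit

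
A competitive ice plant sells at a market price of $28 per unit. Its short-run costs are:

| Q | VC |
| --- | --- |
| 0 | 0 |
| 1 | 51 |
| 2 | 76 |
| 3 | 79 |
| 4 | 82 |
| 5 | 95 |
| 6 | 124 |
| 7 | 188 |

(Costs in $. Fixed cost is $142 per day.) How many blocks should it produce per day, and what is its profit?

Tabulate TR − TC: Q=0: -142; Q=1: -165; Q=2: -162; Q=3: -137; Q=4: -112; Q=5: -97; Q=6: -98; Q=7: -134.
Profit is maximized at Q = 5. AVC there is 95/5 = $19 ≤ P, so producing beats shutting down (which would give -$142).

Q = 5; profit = -$97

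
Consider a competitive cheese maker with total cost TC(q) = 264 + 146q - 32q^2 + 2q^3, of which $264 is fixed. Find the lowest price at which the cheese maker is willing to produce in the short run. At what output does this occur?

$18 per unit, at q = 8

The shutdown price is the minimum of AVC. VC = 146q - 32q^2 + 2q^3, so AVC = 146 - 32q + 2q^2.
dAVC/dq = -32 + 4q = 0 gives q = 8. min AVC = 146 - 32·8 + 2·8^2 = 18.
The firm shuts down for any P below $18.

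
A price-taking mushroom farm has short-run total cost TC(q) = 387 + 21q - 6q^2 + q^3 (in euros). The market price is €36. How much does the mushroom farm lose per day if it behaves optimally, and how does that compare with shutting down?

Profit = -€287 at q = 5

AVC = 21 - 6q + q^2; min AVC = €12 at q = 3. Since P = €36 ≥ min AVC, the firm produces.
MC = 21 - 12q + 3q^2. Setting P = MC and taking the root on the rising branch gives q* = 5.
TR = 36·5 = 180. TC = 387 + 80 = 467. Profit = 180 − 467 = -€287.
Shutting down would mean losing the fixed cost of €387, so operating at a loss of €287 is better by €100.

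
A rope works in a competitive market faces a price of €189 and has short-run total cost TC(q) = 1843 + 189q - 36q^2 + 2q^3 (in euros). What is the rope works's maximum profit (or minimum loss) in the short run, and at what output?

Profit = -€115 at q = 12

AVC = 189 - 36q + 2q^2 has its minimum €27 at q = 9; price €189 clears that bar, so the firm operates.
MC = 189 - 72q + 6q^2. Setting P = MC and taking the root on the rising branch gives q* = 12.
TR = 189·12 = 2268. TC = 1843 + 540 = 2383. Profit = 2268 − 2383 = -€115.
That loss of €115 beats the €1843 the firm would lose by shutting down; producing recovers €1728 of fixed cost.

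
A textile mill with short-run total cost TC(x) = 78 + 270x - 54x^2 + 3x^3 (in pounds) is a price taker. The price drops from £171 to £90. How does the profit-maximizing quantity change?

Output falls from 11 to 10

AVC = 270 - 54x + 3x^2, minimized at x = 9 where min AVC = £27. MC = 270 - 108x + 9x^2.
With P = £171 above the shutdown price, P = MC gives x = 11.
At P = £90 ≥ min AVC, set P = MC: x = 10. The firm stays open but cuts output.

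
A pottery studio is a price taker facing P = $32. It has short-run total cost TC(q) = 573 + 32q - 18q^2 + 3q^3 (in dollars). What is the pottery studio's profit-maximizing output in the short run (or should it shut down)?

Produce at q = 4

Strip out fixed cost: VC = 32q - 18q^2 + 3q^3. Then AVC = 32 - 18q + 3q^2 and MC = 32 - 36q + 9q^2.
AVC is minimized where dAVC/dq = -18 + 6q = 0, at q = 3; min AVC = 32 - 18·3 + 3·3^2 = $5.
P = $32 exceeds min AVC = $5, so the firm stays open.
Solving P = MC: -36q + 9q^2 = 0 ⇒ q = 0 or 4. On the upward-sloping branch, q* = 4.
Check: AVC at q = 4 is $8 ≤ P, so revenue covers variable cost.
Profit = P·q − TC = 32·4 − 605 = -$477, a loss, but smaller than the $573 fixed cost the firm would lose by shutting down.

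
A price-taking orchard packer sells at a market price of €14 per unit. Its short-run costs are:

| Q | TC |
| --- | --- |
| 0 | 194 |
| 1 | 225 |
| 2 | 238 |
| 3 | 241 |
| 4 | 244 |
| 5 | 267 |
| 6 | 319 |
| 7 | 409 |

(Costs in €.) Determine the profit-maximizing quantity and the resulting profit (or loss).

Profit at each row (π = 14Q − TC): Q=0: -194; Q=1: -211; Q=2: -210; Q=3: -199; Q=4: -188; Q=5: -197; Q=6: -235; Q=7: -311.
Profit is maximized at Q = 4. AVC there is 50/4 = €12.50 ≤ P, so producing beats shutting down (which would give -€194).

Q = 4; profit = -€188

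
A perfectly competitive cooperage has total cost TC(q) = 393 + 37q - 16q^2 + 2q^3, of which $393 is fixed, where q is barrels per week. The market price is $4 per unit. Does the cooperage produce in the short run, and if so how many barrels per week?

Shut down

Strip out fixed cost: VC = 37q - 16q^2 + 2q^3. Then AVC = 37 - 16q + 2q^2 and MC = 37 - 32q + 6q^2.
AVC is minimized where dAVC/dq = -16 + 4q = 0, at q = 4; min AVC = 37 - 16·4 + 2·4^2 = $5.
Since P = $4 < min AVC = $5, price fails to cover variable cost at any output.
The firm minimizes its loss by shutting down and losing only its fixed cost of $393.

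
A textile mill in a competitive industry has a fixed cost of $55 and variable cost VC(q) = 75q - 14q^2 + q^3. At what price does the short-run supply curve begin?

$26 per unit

The shutdown price is the minimum of AVC. VC = 75q - 14q^2 + q^3, so AVC = 75 - 14q + q^2.
At the minimum of AVC, MC = AVC. MC = 75 - 28q + 3q^2; setting MC = AVC gives 2q^2 - 14q = 0, so q = 7. min AVC = 26.
For P < $26 the firm produces nothing.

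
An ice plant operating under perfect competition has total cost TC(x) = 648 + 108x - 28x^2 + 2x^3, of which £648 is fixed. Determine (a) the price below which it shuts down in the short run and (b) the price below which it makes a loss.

AVC = 108 - 28x + 2x^2; minimized at x = 7, giving min AVC = £10. That is the shutdown price.
ATC = 648/x + 108 - 28x + 2x^2. Setting dATC/dx = −648/x^2 − 28 + 4x = 0 gives x = 9 (since 4·9^3 − 28·9^2 = 648).
min ATC = 648/9 + 108 − 28·9 + 2·9^2 = £90. That is the break-even price.
For £10 ≤ P < £90 the firm produces at a loss; below £10 it shuts down.

Shutdown price = £10; break-even price = £90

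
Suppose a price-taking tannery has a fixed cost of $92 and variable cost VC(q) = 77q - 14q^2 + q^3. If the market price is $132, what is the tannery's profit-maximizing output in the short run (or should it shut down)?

Produce at q = 11

Variable cost is VC = 77q - 14q^2 + q^3, so AVC = VC/q = 77 - 14q + q^2 and MC = dTC/dq = 77 - 28q + 3q^2.
AVC is minimized where dAVC/dq = -14 + 2q = 0, at q = 7; min AVC = 77 - 14·7 + 7^2 = $28.
P = $132 exceeds min AVC = $28, so the firm stays open.
P = MC gives -55 - 28q + 3q^2 = 0, with roots -5/3 and 11. Take the larger (rising MC): q* = 11.
Check: AVC at q = 11 is $44 ≤ P, so revenue covers variable cost.
Profit = P·q − TC = 132·11 − 576 = $876.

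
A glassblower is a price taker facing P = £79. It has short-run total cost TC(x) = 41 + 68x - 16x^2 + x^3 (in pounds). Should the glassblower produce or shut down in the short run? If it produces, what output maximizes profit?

Produce at x = 11

Variable cost is VC = 68x - 16x^2 + x^3, so AVC = VC/x = 68 - 16x + x^2 and MC = dTC/dx = 68 - 32x + 3x^2.
AVC is minimized where dAVC/dx = -16 + 2x = 0, at x = 8; min AVC = 68 - 16·8 + 8^2 = £4.
P = £79 exceeds min AVC = £4, so the firm stays open.
Set P = MC: 79 = 68 - 32x + 3x^2 → -11 - 32x + 3x^2 = 0. The roots are x = -1/3 and x = 11; the profit-maximizing output is on the rising part of MC, so x* = 11.
Check: AVC at x = 11 is £13 ≤ P, so revenue covers variable cost.
Profit = P·x − TC = 79·11 − 184 = £685.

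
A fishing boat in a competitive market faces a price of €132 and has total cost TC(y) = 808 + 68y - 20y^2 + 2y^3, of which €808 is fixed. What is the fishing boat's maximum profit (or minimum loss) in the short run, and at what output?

Profit = -€40 at y = 8

AVC = 68 - 20y + 2y^2; min AVC = €18 at y = 5. Since P = €132 ≥ min AVC, the firm produces.
MC = 68 - 40y + 6y^2. Setting P = MC and taking the root on the rising branch gives y* = 8.
TR = 132·8 = 1056. TC = 808 + 288 = 1096. Profit = 1056 − 1096 = -€40.
That loss of €40 beats the €808 the firm would lose by shutting down; producing recovers €768 of fixed cost.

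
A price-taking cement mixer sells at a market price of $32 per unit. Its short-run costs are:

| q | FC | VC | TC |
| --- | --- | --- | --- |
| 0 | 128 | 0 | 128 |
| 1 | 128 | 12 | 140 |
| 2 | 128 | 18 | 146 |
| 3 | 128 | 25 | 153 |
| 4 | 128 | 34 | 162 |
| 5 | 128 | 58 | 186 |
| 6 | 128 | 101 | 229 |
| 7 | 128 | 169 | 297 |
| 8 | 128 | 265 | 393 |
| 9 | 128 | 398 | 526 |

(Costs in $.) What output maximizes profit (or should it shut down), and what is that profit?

q = 5; profit = -$26

Profit at each row (π = 32q − TC): q=0: -128; q=1: -108; q=2: -82; q=3: -57; q=4: -34; q=5: -26; q=6: -37; q=7: -73; q=8: -137; q=9: -238.
Profit is maximized at q = 5. AVC there is 58/5 = $11.60 ≤ P, so producing beats shutting down (which would give -$128).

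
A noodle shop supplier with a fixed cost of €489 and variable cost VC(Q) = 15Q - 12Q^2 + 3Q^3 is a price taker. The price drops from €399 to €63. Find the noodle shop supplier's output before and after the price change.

MC = 15 - 24Q + 9Q^2; the shutdown threshold is min AVC = €3 (at Q = 2).
With P = €399 above the shutdown price, P = MC gives Q = 8.
At P = €63 ≥ min AVC, set P = MC: Q = 4. The firm stays open but cuts output.

Output falls from 8 to 4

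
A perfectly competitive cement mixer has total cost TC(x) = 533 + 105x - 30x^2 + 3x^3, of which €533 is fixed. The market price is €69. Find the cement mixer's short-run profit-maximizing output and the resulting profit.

AVC = 105 - 30x + 3x^2 has its minimum €30 at x = 5; price €69 clears that bar, so the firm operates.
MC = 105 - 60x + 9x^2. Setting P = MC and taking the root on the rising branch gives x* = 6.
TR = 69·6 = 414. TC = 533 + 198 = 731. Profit = 414 − 731 = -€317.
Shutting down would mean losing the fixed cost of €533, so operating at a loss of €317 is better by €216.

Profit = -€317 at x = 6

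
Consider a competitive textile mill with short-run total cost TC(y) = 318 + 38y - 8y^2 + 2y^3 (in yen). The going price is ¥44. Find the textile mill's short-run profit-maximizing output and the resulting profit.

AVC = 38 - 8y + 2y^2 has its minimum ¥30 at y = 2; price ¥44 clears that bar, so the firm operates.
With MC = 38 - 16y + 6y^2, P = MC on the upward-sloping part at y* = 3.
TR = 44·3 = 132. TC = 318 + 96 = 414. Profit = 132 − 414 = -¥282.
By producing, the firm covers all variable cost plus ¥36 of fixed cost; shutting down would lose the full ¥318.

Profit = -¥282 at y = 3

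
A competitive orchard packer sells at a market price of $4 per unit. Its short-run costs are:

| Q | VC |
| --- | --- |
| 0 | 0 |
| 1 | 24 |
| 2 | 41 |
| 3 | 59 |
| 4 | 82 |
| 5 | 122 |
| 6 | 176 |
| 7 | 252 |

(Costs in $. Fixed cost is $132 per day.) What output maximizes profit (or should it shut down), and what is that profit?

Q = 0 (shut down); profit = -$132

Compute π = P·Q − TC at each output: Q=0: -132; Q=1: -152; Q=2: -165; Q=3: -179; Q=4: -198; Q=5: -234; Q=6: -284; Q=7: -356.
Profit is highest at Q = 0. Equivalently, the lowest AVC in the table is 59/3 ≈ $19.67 at Q = 3, and P = $4 falls below it — price never covers variable cost, so the firm shuts down and loses only its fixed cost.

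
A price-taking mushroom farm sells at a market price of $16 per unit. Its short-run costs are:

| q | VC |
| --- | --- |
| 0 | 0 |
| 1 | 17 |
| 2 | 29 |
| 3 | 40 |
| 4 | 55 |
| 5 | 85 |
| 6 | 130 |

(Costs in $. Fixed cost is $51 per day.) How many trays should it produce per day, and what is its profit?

q = 4; profit = -$42

Tabulate TR − TC: q=0: -51; q=1: -52; q=2: -48; q=3: -43; q=4: -42; q=5: -56; q=6: -85.
Profit is maximized at q = 4. AVC there is 55/4 = $13.75 ≤ P, so producing beats shutting down (which would give -$51).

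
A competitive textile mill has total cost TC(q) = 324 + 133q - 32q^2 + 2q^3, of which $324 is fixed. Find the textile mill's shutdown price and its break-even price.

Shutdown price = $5; break-even price = $43

AVC = 133 - 32q + 2q^2; minimized at q = 8, giving min AVC = $5. That is the shutdown price.
ATC = 324/q + 133 - 32q + 2q^2. Setting dATC/dq = −324/q^2 − 32 + 4q = 0 gives q = 9 (since 4·9^3 − 32·9^2 = 324).
min ATC = 324/9 + 133 − 32·9 + 2·9^2 = $43. That is the break-even price.
Between these two prices the firm operates at a loss; above $43 it earns a profit.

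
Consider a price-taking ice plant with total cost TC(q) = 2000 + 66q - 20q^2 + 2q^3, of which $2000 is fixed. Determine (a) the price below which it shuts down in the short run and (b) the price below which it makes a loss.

Shutdown price = $16; break-even price = $266

AVC = 66 - 20q + 2q^2; minimized at q = 5, giving min AVC = $16. That is the shutdown price.
ATC = 2000/q + 66 - 20q + 2q^2. Setting dATC/dq = −2000/q^2 − 20 + 4q = 0 gives q = 10 (since 4·10^3 − 20·10^2 = 2000).
min ATC = 2000/10 + 66 − 20·10 + 2·10^2 = $266. That is the break-even price.
Between these two prices the firm operates at a loss; above $266 it earns a profit.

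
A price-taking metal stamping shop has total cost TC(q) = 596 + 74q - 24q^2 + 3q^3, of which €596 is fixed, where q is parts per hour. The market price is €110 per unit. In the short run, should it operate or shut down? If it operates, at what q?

Produce at q = 6

Variable cost is VC = 74q - 24q^2 + 3q^3, so AVC = VC/q = 74 - 24q + 3q^2 and MC = dTC/dq = 74 - 48q + 9q^2.
AVC hits its minimum where MC = AVC, at q = 4, giving min AVC = 74 - 24·4 + 3·4^2 = €26.
Because €110 ≥ €26, revenue can cover variable cost; the firm operates.
Solving P = MC: -36 - 48q + 9q^2 = 0 ⇒ q = -2/3 or 6. On the upward-sloping branch, q* = 6.
Check: AVC at q = 6 is €38 ≤ P, so revenue covers variable cost.
Profit = P·q − TC = 110·6 − 824 = -€164, a loss, but smaller than the €596 fixed cost the firm would lose by shutting down.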